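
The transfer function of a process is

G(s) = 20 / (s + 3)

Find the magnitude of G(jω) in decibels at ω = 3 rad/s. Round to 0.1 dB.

13.5 dB

At s = jω = j3:
pole (s+3): 3 + j3 → |·| = √(3²+3²) = √18 ≈ 4.2426, ∠ = arctan(3/3) ≈ 45.00°
|G| = 20 / 4.2426 ≈ 4.7141
Gain = 20 log₁₀(4.7141) ≈ 13.47 dB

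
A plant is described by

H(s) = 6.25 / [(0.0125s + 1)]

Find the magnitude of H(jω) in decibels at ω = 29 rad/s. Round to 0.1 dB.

At ω = 29 rad/s:
pole (1 + j29·0.0125) = 1 + j0.3625 → |·| ≈ 1.0637, ∠ ≈ 19.93°
|H| = 6.25 · 1 / (1.0637) ≈ 5.8757
Gain = 20 log₁₀(5.8757) ≈ 15.38 dB

15.4 dB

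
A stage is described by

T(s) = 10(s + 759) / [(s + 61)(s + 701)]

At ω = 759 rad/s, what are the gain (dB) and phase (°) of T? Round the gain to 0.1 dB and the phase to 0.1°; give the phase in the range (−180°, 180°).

At s = jω = j759:
zero (s+759): 759 + j759 → |·| = √(759²+759²) = √1152162 ≈ 1073.4, ∠ = arctan(759/759) ≈ 45.00°
pole (s+61): 61 + j759 → |·| = √(61²+759²) = √579802 ≈ 761.45, ∠ = arctan(759/61) ≈ 85.41°
pole (s+701): 701 + j759 → |·| = √(701²+759²) = √1067482 ≈ 1033.2, ∠ = arctan(759/701) ≈ 47.27°
|T| = 10 · 1073.4 / 7.8673e+05 ≈ 0.013644
Gain = 20 log₁₀(0.013644) ≈ -37.30 dB
∠T = 45.00° − 132.68° = -87.68°

-37.3 dB, -87.7°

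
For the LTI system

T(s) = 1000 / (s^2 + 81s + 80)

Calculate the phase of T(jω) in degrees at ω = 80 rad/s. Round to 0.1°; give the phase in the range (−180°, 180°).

-134.3°

Substitute s = j80:
Numerator: 1000 = 1000 + j0
Denominator: (j80)^2 + 81(j80) + 80 = -6320 + j6480
|N| = √(1000² + 0²) ≈ 1000, ∠N ≈ 0.00°
|D| = √(6320² + 6480²) ≈ 9051.7, ∠D ≈ 134.28°
∠T = 0.00° − 134.28° = -134.28°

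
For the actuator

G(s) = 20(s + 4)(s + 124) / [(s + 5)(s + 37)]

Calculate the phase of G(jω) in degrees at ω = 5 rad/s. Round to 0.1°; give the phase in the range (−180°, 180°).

1.0°

At s = jω = j5:
zero (s+4): 4 + j5 → |·| = √(4²+5²) = √41 ≈ 6.4031, ∠ = arctan(5/4) ≈ 51.34°
zero (s+124): 124 + j5 → |·| = √(124²+5²) = √15401 ≈ 124.1, ∠ = arctan(5/124) ≈ 2.31°
pole (s+5): 5 + j5 → |·| = √(5²+5²) = √50 ≈ 7.0711, ∠ = arctan(5/5) ≈ 45.00°
pole (s+37): 37 + j5 → |·| = √(37²+5²) = √1394 ≈ 37.336, ∠ = arctan(5/37) ≈ 7.70°
∠G = 53.65° − 52.70° = 0.95°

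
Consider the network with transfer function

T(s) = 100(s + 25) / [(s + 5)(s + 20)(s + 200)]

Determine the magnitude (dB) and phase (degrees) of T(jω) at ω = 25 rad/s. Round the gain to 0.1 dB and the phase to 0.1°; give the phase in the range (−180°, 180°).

At s = jω = j25:
zero (s+25): 25 + j25 → |·| = √(25²+25²) = √1250 ≈ 35.355, ∠ = arctan(25/25) ≈ 45.00°
pole (s+5): 5 + j25 → |·| = √(5²+25²) = √650 ≈ 25.495, ∠ = arctan(25/5) ≈ 78.69°
pole (s+20): 20 + j25 → |·| = √(20²+25²) = √1025 ≈ 32.016, ∠ = arctan(25/20) ≈ 51.34°
pole (s+200): 200 + j25 → |·| = √(200²+25²) = √40625 ≈ 201.56, ∠ = arctan(25/200) ≈ 7.13°
|T| = 100 · 35.355 / 1.6452e+05 ≈ 0.02149
Gain = 20 log₁₀(0.02149) ≈ -33.36 dB
∠T = 45.00° − 137.16° = -92.16°

-33.4 dB, -92.2°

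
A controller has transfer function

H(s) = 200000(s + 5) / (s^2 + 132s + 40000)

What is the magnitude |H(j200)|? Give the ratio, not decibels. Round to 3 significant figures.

1.52e+03

At s = jω = j200:
zero (s+5): 5 + j200 → |·| = √(5²+200²) = √40025 ≈ 200.06, ∠ = arctan(200/5) ≈ 88.57°
quadratic: (j200)² + 132·j200 + 40000 = 0 + j26400 → |·| ≈ 26400, ∠ ≈ 90.00°
|H| = 200000 · 200.06 / 26400 ≈ 1515.6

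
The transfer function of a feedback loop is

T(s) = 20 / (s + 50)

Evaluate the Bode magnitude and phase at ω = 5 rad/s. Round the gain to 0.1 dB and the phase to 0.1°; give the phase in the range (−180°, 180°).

Substitute s = j5:
Numerator: 20 = 20 + j0
Denominator: (j5) + 50 = 50 + j5
|N| = √(20² + 0²) ≈ 20, ∠N ≈ 0.00°
|D| = √(50² + 5²) ≈ 50.249, ∠D ≈ 5.71°
|T| = 20 / 50.249 ≈ 0.39802
Gain = 20 log₁₀(0.39802) ≈ -8.00 dB
∠T = 0.00° − 5.71° = -5.71°

-8.0 dB, -5.7°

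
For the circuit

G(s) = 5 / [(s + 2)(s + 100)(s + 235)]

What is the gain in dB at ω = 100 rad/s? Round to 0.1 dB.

-117.2 dB

At s = jω = j100:
pole (s+2): 2 + j100 → |·| = √(2²+100²) = √10004 ≈ 100.02, ∠ = arctan(100/2) ≈ 88.85°
pole (s+100): 100 + j100 → |·| = √(100²+100²) = √20000 ≈ 141.42, ∠ = arctan(100/100) ≈ 45.00°
pole (s+235): 235 + j100 → |·| = √(235²+100²) = √65225 ≈ 255.39, ∠ = arctan(100/235) ≈ 23.05°
|G| = 5 / 3.6124e+06 ≈ 1.3841e-06
Gain = 20 log₁₀(1.3841e-06) ≈ -117.18 dB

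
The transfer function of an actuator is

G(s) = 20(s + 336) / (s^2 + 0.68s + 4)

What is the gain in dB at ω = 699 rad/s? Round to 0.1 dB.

-30.0 dB

At s = jω = j699:
zero (s+336): 336 + j699 → |·| = √(336²+699²) = √601497 ≈ 775.56, ∠ = arctan(699/336) ≈ 64.33°
quadratic: (j699)² + 0.68·j699 + 4 = -488597 + j475.32 → |·| ≈ 4.886e+05, ∠ ≈ 179.94°
|G| = 20 · 775.56 / 4.886e+05 ≈ 0.031746
Gain = 20 log₁₀(0.031746) ≈ -29.97 dB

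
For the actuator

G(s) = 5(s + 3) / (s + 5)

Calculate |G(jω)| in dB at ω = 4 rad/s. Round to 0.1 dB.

At s = jω = j4:
zero (s+3): 3 + j4 → |·| = √(3²+4²) = √25 ≈ 5, ∠ = arctan(4/3) ≈ 53.13°
pole (s+5): 5 + j4 → |·| = √(5²+4²) = √41 ≈ 6.4031, ∠ = arctan(4/5) ≈ 38.66°
|G| = 5 · 5 / 6.4031 ≈ 3.9044
Gain = 20 log₁₀(3.9044) ≈ 11.83 dB

11.8 dB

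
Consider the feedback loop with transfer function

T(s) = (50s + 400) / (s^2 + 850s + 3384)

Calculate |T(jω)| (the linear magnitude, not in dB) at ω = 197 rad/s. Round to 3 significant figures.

0.0576

Substitute s = j197:
Numerator: 50(j197) + 400 = 400 + j9850
Denominator: (j197)^2 + 850(j197) + 3384 = -35425 + j167450
|N| = √(400² + 9850²) ≈ 9858.1, ∠N ≈ 87.67°
|D| = √(35425² + 167450²) ≈ 1.7116e+05, ∠D ≈ 101.95°
|T| = 9858.1 / 1.7116e+05 ≈ 0.057596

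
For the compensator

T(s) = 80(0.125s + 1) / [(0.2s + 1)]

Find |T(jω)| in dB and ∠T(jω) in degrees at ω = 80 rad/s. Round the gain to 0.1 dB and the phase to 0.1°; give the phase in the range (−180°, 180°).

At ω = 80 rad/s:
zero (1 + j80·0.125) = 1 + j10 → |·| ≈ 10.05, ∠ ≈ 84.29°
pole (1 + j80·0.2) = 1 + j16 → |·| ≈ 16.031, ∠ ≈ 86.42°
|T| = 80 · 10.05 / (16.031) ≈ 50.153
Gain = 20 log₁₀(50.153) ≈ 34.01 dB
∠T = (84.29°) − (86.42°) = -2.13°

34.0 dB, -2.1°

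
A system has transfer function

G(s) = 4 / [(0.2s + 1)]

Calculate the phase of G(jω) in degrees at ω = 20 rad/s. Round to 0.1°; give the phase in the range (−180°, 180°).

At ω = 20 rad/s:
pole (1 + j20·0.2) = 1 + j4 → |·| ≈ 4.1231, ∠ ≈ 75.96°
∠G = (0°) − (75.96°) = -75.96°

-76.0°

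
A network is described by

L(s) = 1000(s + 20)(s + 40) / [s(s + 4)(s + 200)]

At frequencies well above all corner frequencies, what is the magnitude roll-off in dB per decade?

-20 dB/decade

Each pole contributes −20 dB/decade at high frequency; each zero contributes +20 dB/decade.
Net: 2 zero(s) − 3 pole(s) → -20 dB/decade.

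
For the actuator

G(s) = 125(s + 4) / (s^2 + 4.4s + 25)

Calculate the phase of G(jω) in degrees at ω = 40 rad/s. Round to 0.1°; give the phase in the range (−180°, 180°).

-89.3°

At s = jω = j40:
zero (s+4): 4 + j40 → |·| = √(4²+40²) = √1616 ≈ 40.2, ∠ = arctan(40/4) ≈ 84.29°
quadratic: (j40)² + 4.4·j40 + 25 = -1575 + j176 → |·| ≈ 1584.8, ∠ ≈ 173.62°
∠G = 84.29° − 173.62° = -89.33°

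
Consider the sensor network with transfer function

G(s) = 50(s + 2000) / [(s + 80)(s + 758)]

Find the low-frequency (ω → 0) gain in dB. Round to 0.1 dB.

G(0) = 50·2000 / (80·758) ≈ 1.6491
20 log₁₀(1.6491) ≈ 4.34 dB

4.3 dB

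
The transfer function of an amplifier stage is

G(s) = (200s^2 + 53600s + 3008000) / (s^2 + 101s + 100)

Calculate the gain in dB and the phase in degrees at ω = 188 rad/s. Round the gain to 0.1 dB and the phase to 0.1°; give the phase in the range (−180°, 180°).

48.7 dB, -39.7°

Substitute s = j188:
Numerator: 200(j188)^2 + 53600(j188) + 3008000 = -4060800 + j10076800
Denominator: (j188)^2 + 101(j188) + 100 = -35244 + j18988
|N| = √(4060800² + 10076800²) ≈ 1.0864e+07, ∠N ≈ 111.95°
|D| = √(35244² + 18988²) ≈ 40034, ∠D ≈ 151.69°
|G| = 1.0864e+07 / 40034 ≈ 271.37
Gain = 20 log₁₀(271.37) ≈ 48.67 dB
∠G = 111.95° − 151.69° = -39.74°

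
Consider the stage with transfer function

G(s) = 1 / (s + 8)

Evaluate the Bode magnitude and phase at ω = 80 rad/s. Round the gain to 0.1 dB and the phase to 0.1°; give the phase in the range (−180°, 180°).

-38.1 dB, -84.3°

Substitute s = j80:
Numerator: 1 = 1 + j0
Denominator: (j80) + 8 = 8 + j80
|N| = √(1² + 0²) ≈ 1, ∠N ≈ 0.00°
|D| = √(8² + 80²) ≈ 80.399, ∠D ≈ 84.29°
|G| = 1 / 80.399 ≈ 0.012438
Gain = 20 log₁₀(0.012438) ≈ -38.10 dB
∠G = 0.00° − 84.29° = -84.29°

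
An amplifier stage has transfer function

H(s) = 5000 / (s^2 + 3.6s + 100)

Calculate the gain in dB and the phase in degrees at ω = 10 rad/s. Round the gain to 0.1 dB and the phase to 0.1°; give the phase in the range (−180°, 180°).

42.9 dB, -90.0°

At s = jω = j10:
quadratic: (j10)² + 3.6·j10 + 100 = 0 + j36 → |·| ≈ 36, ∠ ≈ 90.00°
|H| = 5000 / 36 ≈ 138.89
Gain = 20 log₁₀(138.89) ≈ 42.85 dB
∠H = 0.00° − 90.00° = -90.00°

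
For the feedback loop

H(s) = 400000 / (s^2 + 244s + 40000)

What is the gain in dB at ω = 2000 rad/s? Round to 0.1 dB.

At s = jω = j2000:
quadratic: (j2000)² + 244·j2000 + 40000 = -3960000 + j488000 → |·| ≈ 3.99e+06, ∠ ≈ 172.97°
|H| = 400000 / 3.99e+06 ≈ 0.10025
Gain = 20 log₁₀(0.10025) ≈ -19.98 dB

-20.0 dB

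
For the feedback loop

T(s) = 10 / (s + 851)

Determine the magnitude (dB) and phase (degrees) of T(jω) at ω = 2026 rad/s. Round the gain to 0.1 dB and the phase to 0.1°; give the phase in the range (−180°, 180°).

-46.8 dB, -67.2°

At s = jω = j2026:
pole (s+851): 851 + j2026 → |·| = √(851²+2026²) = √4828877 ≈ 2197.5, ∠ = arctan(2026/851) ≈ 67.22°
|T| = 10 / 2197.5 ≈ 0.0045506
Gain = 20 log₁₀(0.0045506) ≈ -46.84 dB
∠T = 0.00° − 67.22° = -67.22°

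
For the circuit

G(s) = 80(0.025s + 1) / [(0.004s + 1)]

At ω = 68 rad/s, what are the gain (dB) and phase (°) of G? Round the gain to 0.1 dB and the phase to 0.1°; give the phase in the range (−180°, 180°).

At ω = 68 rad/s:
zero (1 + j68·0.025) = 1 + j1.7 → |·| ≈ 1.9723, ∠ ≈ 59.53°
pole (1 + j68·0.004) = 1 + j0.272 → |·| ≈ 1.0363, ∠ ≈ 15.22°
|G| = 80 · 1.9723 / (1.0363) ≈ 152.26
Gain = 20 log₁₀(152.26) ≈ 43.65 dB
∠G = (59.53°) − (15.22°) = 44.31°

43.7 dB, 44.3°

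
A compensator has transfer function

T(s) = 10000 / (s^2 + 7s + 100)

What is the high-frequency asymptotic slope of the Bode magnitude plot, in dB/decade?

Each pole contributes −20 dB/decade at high frequency; each zero contributes +20 dB/decade.
Net: 0 zero(s) − 2 pole(s) → -40 dB/decade.

-40 dB/decade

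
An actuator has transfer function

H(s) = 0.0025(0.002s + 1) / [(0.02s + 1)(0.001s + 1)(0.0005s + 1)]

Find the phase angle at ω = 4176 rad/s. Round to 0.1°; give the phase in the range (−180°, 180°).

-147.1°

At ω = 4176 rad/s:
zero (1 + j4176·0.002) = 1 + j8.352 → |·| ≈ 8.4117, ∠ ≈ 83.17°
pole (1 + j4176·0.02) = 1 + j83.52 → |·| ≈ 83.526, ∠ ≈ 89.31°
pole (1 + j4176·0.001) = 1 + j4.176 → |·| ≈ 4.2941, ∠ ≈ 76.53°
pole (1 + j4176·0.0005) = 1 + j2.088 → |·| ≈ 2.3151, ∠ ≈ 64.41°
∠H = (83.17°) − (89.31° + 76.53° + 64.41°) = -147.08°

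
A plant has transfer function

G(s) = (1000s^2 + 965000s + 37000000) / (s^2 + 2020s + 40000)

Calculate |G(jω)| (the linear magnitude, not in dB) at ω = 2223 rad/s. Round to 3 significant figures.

Substitute s = j2223:
Numerator: 1000(j2223)^2 + 965000(j2223) + 37000000 = -4904729000 + j2145195000
Denominator: (j2223)^2 + 2020(j2223) + 40000 = -4901729 + j4490460
|N| = √(4904729000² + 2145195000²) ≈ 5.3533e+09, ∠N ≈ 156.38°
|D| = √(4901729² + 4490460²) ≈ 6.6476e+06, ∠D ≈ 137.51°
|G| = 5.3533e+09 / 6.6476e+06 ≈ 805.3

805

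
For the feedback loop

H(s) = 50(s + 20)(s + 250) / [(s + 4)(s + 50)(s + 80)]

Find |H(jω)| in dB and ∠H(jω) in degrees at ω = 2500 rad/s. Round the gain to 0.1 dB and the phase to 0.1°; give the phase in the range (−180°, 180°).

-33.9 dB, -93.1°

At s = jω = j2500:
zero (s+20): 20 + j2500 → |·| = √(20²+2500²) = √6250400 ≈ 2500.1, ∠ = arctan(2500/20) ≈ 89.54°
zero (s+250): 250 + j2500 → |·| = √(250²+2500²) = √6312500 ≈ 2512.5, ∠ = arctan(2500/250) ≈ 84.29°
pole (s+4): 4 + j2500 → |·| = √(4²+2500²) = √6250016 ≈ 2500, ∠ = arctan(2500/4) ≈ 89.91°
pole (s+50): 50 + j2500 → |·| = √(50²+2500²) = √6252500 ≈ 2500.5, ∠ = arctan(2500/50) ≈ 88.85°
pole (s+80): 80 + j2500 → |·| = √(80²+2500²) = √6256400 ≈ 2501.3, ∠ = arctan(2500/80) ≈ 88.17°
|H| = 50 · 6.2815e+06 / 1.5636e+10 ≈ 0.020087
Gain = 20 log₁₀(0.020087) ≈ -33.94 dB
∠H = 173.83° − 266.93° = -93.10°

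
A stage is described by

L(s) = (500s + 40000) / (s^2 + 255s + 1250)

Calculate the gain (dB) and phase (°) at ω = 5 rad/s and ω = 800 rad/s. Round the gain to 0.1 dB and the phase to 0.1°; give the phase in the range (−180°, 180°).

ω = 5: 27.1 dB, -42.6°; ω = 800: -4.4 dB, -78.0°

Substitute s = j5:
Numerator: 500(j5) + 40000 = 40000 + j2500
Denominator: (j5)^2 + 255(j5) + 1250 = 1225 + j1275
|N| = √(40000² + 2500²) ≈ 40078, ∠N ≈ 3.58°
|D| = √(1225² + 1275²) ≈ 1768.1, ∠D ≈ 46.15°
|L| = 40078 / 1768.1 ≈ 22.667
Gain = 20 log₁₀(22.667) ≈ 27.11 dB
∠L = 3.58° − 46.15° = -42.57°

Substitute s = j800:
Numerator: 500(j800) + 40000 = 40000 + j400000
Denominator: (j800)^2 + 255(j800) + 1250 = -638750 + j204000
|N| = √(40000² + 400000²) ≈ 4.02e+05, ∠N ≈ 84.29°
|D| = √(638750² + 204000²) ≈ 6.7054e+05, ∠D ≈ 162.29°
|L| = 4.02e+05 / 6.7054e+05 ≈ 0.59952
Gain = 20 log₁₀(0.59952) ≈ -4.44 dB
∠L = 84.29° − 162.29° = -78.00°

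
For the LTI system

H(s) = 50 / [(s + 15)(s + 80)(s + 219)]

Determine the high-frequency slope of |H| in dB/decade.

-60 dB/decade

Each pole contributes −20 dB/decade at high frequency; each zero contributes +20 dB/decade.
Net: 0 zero(s) − 3 pole(s) → -60 dB/decade.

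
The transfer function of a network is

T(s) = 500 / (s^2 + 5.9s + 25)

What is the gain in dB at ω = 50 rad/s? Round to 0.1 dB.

At s = jω = j50:
quadratic: (j50)² + 5.9·j50 + 25 = -2475 + j295 → |·| ≈ 2492.5, ∠ ≈ 173.20°
|T| = 500 / 2492.5 ≈ 0.2006
Gain = 20 log₁₀(0.2006) ≈ -13.95 dB

-14.0 dB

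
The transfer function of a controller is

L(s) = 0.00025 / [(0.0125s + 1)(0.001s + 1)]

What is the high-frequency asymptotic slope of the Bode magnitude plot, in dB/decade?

-40 dB/decade

Each pole contributes −20 dB/decade at high frequency; each zero contributes +20 dB/decade.
Net: 0 zero(s) − 2 pole(s) → -40 dB/decade.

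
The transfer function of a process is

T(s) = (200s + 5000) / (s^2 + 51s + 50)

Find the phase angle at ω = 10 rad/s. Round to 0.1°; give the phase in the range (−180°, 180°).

Substitute s = j10:
Numerator: 200(j10) + 5000 = 5000 + j2000
Denominator: (j10)^2 + 51(j10) + 50 = -50 + j510
|N| = √(5000² + 2000²) ≈ 5385.2, ∠N ≈ 21.80°
|D| = √(50² + 510²) ≈ 512.45, ∠D ≈ 95.60°
∠T = 21.80° − 95.60° = -73.80°

-73.8°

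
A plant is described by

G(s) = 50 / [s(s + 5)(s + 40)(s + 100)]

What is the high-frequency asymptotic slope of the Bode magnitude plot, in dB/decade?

Each pole contributes −20 dB/decade at high frequency; each zero contributes +20 dB/decade.
Net: 0 zero(s) − 4 pole(s) → -80 dB/decade.

-80 dB/decade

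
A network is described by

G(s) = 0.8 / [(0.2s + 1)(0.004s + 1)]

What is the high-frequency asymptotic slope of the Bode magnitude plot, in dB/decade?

-40 dB/decade

Each pole contributes −20 dB/decade at high frequency; each zero contributes +20 dB/decade.
Net: 0 zero(s) − 2 pole(s) → -40 dB/decade.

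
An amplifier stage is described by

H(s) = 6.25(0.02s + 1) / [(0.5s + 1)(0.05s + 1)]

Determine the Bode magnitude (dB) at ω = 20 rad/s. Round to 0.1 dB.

At ω = 20 rad/s:
zero (1 + j20·0.02) = 1 + j0.4 → |·| ≈ 1.077, ∠ ≈ 21.80°
pole (1 + j20·0.5) = 1 + j10 → |·| ≈ 10.05, ∠ ≈ 84.29°
pole (1 + j20·0.05) = 1 + j1 → |·| ≈ 1.4142, ∠ ≈ 45.00°
|H| = 6.25 · 1.077 / (10.05 · 1.4142) ≈ 0.47361
Gain = 20 log₁₀(0.47361) ≈ -6.49 dB

-6.5 dB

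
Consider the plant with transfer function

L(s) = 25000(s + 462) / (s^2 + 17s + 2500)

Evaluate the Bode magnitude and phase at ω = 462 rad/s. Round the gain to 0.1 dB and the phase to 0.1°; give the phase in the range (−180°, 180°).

At s = jω = j462:
zero (s+462): 462 + j462 → |·| = √(462²+462²) = √426888 ≈ 653.37, ∠ = arctan(462/462) ≈ 45.00°
quadratic: (j462)² + 17·j462 + 2500 = -210944 + j7854 → |·| ≈ 2.1109e+05, ∠ ≈ 177.87°
|L| = 25000 · 653.37 / 2.1109e+05 ≈ 77.381
Gain = 20 log₁₀(77.381) ≈ 37.77 dB
∠L = 45.00° − 177.87° = -132.87°

37.8 dB, -132.9°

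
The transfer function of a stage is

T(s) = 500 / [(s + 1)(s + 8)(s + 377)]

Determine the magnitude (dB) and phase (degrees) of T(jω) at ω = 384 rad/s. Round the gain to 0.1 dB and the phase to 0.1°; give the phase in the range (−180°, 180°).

-104.0 dB, 135.8°

At s = jω = j384:
pole (s+1): 1 + j384 → |·| = √(1²+384²) = √147457 ≈ 384, ∠ = arctan(384/1) ≈ 89.85°
pole (s+8): 8 + j384 → |·| = √(8²+384²) = √147520 ≈ 384.08, ∠ = arctan(384/8) ≈ 88.81°
pole (s+377): 377 + j384 → |·| = √(377²+384²) = √289585 ≈ 538.13, ∠ = arctan(384/377) ≈ 45.53°
|T| = 500 / 7.9367e+07 ≈ 6.2998e-06
Gain = 20 log₁₀(6.2998e-06) ≈ -104.01 dB
∠T = 0.00° − 224.19° = -224.19° ≡ 135.81° (principal value)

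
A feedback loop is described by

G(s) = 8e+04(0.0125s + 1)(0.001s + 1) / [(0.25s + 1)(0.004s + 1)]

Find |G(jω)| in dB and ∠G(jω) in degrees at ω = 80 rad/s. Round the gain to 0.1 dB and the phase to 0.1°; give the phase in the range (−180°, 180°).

74.6 dB, -55.3°

At ω = 80 rad/s:
zero (1 + j80·0.0125) = 1 + j1 → |·| ≈ 1.4142, ∠ ≈ 45.00°
zero (1 + j80·0.001) = 1 + j0.08 → |·| ≈ 1.0032, ∠ ≈ 4.57°
pole (1 + j80·0.25) = 1 + j20 → |·| ≈ 20.025, ∠ ≈ 87.14°
pole (1 + j80·0.004) = 1 + j0.32 → |·| ≈ 1.05, ∠ ≈ 17.74°
|G| = 8e+04 · 1.4142 · 1.0032 / (20.025 · 1.05) ≈ 5397.9
Gain = 20 log₁₀(5397.9) ≈ 74.64 dB
∠G = (45.00° + 4.57°) − (87.14° + 17.74°) = -55.31°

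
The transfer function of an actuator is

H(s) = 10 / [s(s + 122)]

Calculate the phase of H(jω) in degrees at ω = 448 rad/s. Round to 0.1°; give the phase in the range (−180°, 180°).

-164.8°

At s = jω = j448:
pole (s+122): 122 + j448 → |·| = √(122²+448²) = √215588 ≈ 464.31, ∠ = arctan(448/122) ≈ 74.77°
pole at origin: |s| = 448, ∠ = 90.00° (in denominator)
∠H = 0.00° − 164.77° = -164.77°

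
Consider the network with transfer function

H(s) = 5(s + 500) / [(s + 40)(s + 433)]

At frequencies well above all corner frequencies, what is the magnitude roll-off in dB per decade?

-20 dB/decade

Each pole contributes −20 dB/decade at high frequency; each zero contributes +20 dB/decade.
Net: 1 zero(s) − 2 pole(s) → -20 dB/decade.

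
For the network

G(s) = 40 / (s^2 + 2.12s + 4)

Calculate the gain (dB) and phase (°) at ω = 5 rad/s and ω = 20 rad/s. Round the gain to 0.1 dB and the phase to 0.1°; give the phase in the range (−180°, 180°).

At s = jω = j5:
quadratic: (j5)² + 2.12·j5 + 4 = -21 + j10.6 → |·| ≈ 23.524, ∠ ≈ 153.22°
|G| = 40 / 23.524 ≈ 1.7004
Gain = 20 log₁₀(1.7004) ≈ 4.61 dB
∠G = 0.00° − 153.22° = -153.22°

At s = jω = j20:
quadratic: (j20)² + 2.12·j20 + 4 = -396 + j42.4 → |·| ≈ 398.26, ∠ ≈ 173.89°
|G| = 40 / 398.26 ≈ 0.10044
Gain = 20 log₁₀(0.10044) ≈ -19.96 dB
∠G = 0.00° − 173.89° = -173.89°

ω = 5: 4.6 dB, -153.2°; ω = 20: -20.0 dB, -173.9°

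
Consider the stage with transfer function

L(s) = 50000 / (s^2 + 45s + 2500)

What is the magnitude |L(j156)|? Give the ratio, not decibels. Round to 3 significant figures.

2.18

At s = jω = j156:
quadratic: (j156)² + 45·j156 + 2500 = -21836 + j7020 → |·| ≈ 22937, ∠ ≈ 162.18°
|L| = 50000 / 22937 ≈ 2.1799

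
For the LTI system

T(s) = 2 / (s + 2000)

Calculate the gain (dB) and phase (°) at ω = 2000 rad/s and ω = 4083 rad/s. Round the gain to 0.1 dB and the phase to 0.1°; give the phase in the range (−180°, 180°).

ω = 2000: -63.0 dB, -45.0°; ω = 4083: -67.1 dB, -63.9°

Substitute s = j2000:
Numerator: 2 = 2 + j0
Denominator: (j2000) + 2000 = 2000 + j2000
|N| = √(2² + 0²) ≈ 2, ∠N ≈ 0.00°
|D| = √(2000² + 2000²) ≈ 2828.4, ∠D ≈ 45.00°
|T| = 2 / 2828.4 ≈ 0.00070711
Gain = 20 log₁₀(0.00070711) ≈ -63.01 dB
∠T = 0.00° − 45.00° = -45.00°

Substitute s = j4083:
Numerator: 2 = 2 + j0
Denominator: (j4083) + 2000 = 2000 + j4083
|N| = √(2² + 0²) ≈ 2, ∠N ≈ 0.00°
|D| = √(2000² + 4083²) ≈ 4546.5, ∠D ≈ 63.90°
|T| = 2 / 4546.5 ≈ 0.0004399
Gain = 20 log₁₀(0.0004399) ≈ -67.13 dB
∠T = 0.00° − 63.90° = -63.90°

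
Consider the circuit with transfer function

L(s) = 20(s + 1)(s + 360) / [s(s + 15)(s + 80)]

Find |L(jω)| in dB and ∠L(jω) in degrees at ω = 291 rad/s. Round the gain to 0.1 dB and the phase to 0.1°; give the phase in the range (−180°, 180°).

At s = jω = j291:
zero (s+1): 1 + j291 → |·| = √(1²+291²) = √84682 ≈ 291, ∠ = arctan(291/1) ≈ 89.80°
zero (s+360): 360 + j291 → |·| = √(360²+291²) = √214281 ≈ 462.9, ∠ = arctan(291/360) ≈ 38.95°
pole (s+15): 15 + j291 → |·| = √(15²+291²) = √84906 ≈ 291.39, ∠ = arctan(291/15) ≈ 87.05°
pole (s+80): 80 + j291 → |·| = √(80²+291²) = √91081 ≈ 301.8, ∠ = arctan(291/80) ≈ 74.63°
pole at origin: |s| = 291, ∠ = 90.00° (in denominator)
|L| = 20 · 1.347e+05 / 2.5591e+07 ≈ 0.10527
Gain = 20 log₁₀(0.10527) ≈ -19.55 dB
∠L = 128.75° − 251.68° = -122.93°

-19.6 dB, -122.9°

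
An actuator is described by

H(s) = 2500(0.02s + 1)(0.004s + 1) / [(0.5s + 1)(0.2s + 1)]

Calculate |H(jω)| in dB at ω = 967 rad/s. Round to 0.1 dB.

At ω = 967 rad/s:
zero (1 + j967·0.02) = 1 + j19.34 → |·| ≈ 19.366, ∠ ≈ 87.04°
zero (1 + j967·0.004) = 1 + j3.868 → |·| ≈ 3.9952, ∠ ≈ 75.50°
pole (1 + j967·0.5) = 1 + j483.5 → |·| ≈ 483.5, ∠ ≈ 89.88°
pole (1 + j967·0.2) = 1 + j193.4 → |·| ≈ 193.4, ∠ ≈ 89.70°
|H| = 2500 · 19.366 · 3.9952 / (483.5 · 193.4) ≈ 2.0685
Gain = 20 log₁₀(2.0685) ≈ 6.31 dB

6.3 dB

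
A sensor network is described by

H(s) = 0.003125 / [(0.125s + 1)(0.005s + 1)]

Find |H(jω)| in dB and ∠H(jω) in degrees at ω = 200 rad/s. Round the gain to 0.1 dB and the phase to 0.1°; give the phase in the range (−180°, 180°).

-81.1 dB, -132.7°

At ω = 200 rad/s:
pole (1 + j200·0.125) = 1 + j25 → |·| ≈ 25.02, ∠ ≈ 87.71°
pole (1 + j200·0.005) = 1 + j1 → |·| ≈ 1.4142, ∠ ≈ 45.00°
|H| = 0.003125 · 1 / (25.02 · 1.4142) ≈ 8.8319e-05
Gain = 20 log₁₀(8.8319e-05) ≈ -81.08 dB
∠H = (0°) − (87.71° + 45.00°) = -132.71°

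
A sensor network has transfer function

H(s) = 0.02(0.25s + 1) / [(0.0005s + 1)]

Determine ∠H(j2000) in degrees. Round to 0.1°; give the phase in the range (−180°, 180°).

At ω = 2000 rad/s:
zero (1 + j2000·0.25) = 1 + j500 → |·| ≈ 500, ∠ ≈ 89.89°
pole (1 + j2000·0.0005) = 1 + j1 → |·| ≈ 1.4142, ∠ ≈ 45.00°
∠H = (89.89°) − (45.00°) = 44.89°

44.9°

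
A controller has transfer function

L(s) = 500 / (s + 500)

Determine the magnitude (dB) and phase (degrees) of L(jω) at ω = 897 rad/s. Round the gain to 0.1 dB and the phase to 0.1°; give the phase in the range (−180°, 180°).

At s = jω = j897:
pole (s+500): 500 + j897 → |·| = √(500²+897²) = √1054609 ≈ 1026.9, ∠ = arctan(897/500) ≈ 60.86°
|L| = 500 / 1026.9 ≈ 0.4869
Gain = 20 log₁₀(0.4869) ≈ -6.25 dB
∠L = 0.00° − 60.86° = -60.86°

-6.3 dB, -60.9°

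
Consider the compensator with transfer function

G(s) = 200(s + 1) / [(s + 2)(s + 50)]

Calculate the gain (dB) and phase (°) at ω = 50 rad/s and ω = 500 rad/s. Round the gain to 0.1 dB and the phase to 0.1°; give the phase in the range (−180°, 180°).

At s = jω = j50:
zero (s+1): 1 + j50 → |·| = √(1²+50²) = √2501 ≈ 50.01, ∠ = arctan(50/1) ≈ 88.85°
pole (s+2): 2 + j50 → |·| = √(2²+50²) = √2504 ≈ 50.04, ∠ = arctan(50/2) ≈ 87.71°
pole (s+50): 50 + j50 → |·| = √(50²+50²) = √5000 ≈ 70.711, ∠ = arctan(50/50) ≈ 45.00°
|G| = 200 · 50.01 / 3538.4 ≈ 2.8267
Gain = 20 log₁₀(2.8267) ≈ 9.03 dB
∠G = 88.85° − 132.71° = -43.86°

At s = jω = j500:
zero (s+1): 1 + j500 → |·| = √(1²+500²) = √250001 ≈ 500, ∠ = arctan(500/1) ≈ 89.89°
pole (s+2): 2 + j500 → |·| = √(2²+500²) = √250004 ≈ 500, ∠ = arctan(500/2) ≈ 89.77°
pole (s+50): 50 + j500 → |·| = √(50²+500²) = √252500 ≈ 502.49, ∠ = arctan(500/50) ≈ 84.29°
|G| = 200 · 500 / 2.5124e+05 ≈ 0.39803
Gain = 20 log₁₀(0.39803) ≈ -8.00 dB
∠G = 89.89° − 174.06° = -84.17°

ω = 50: 9.0 dB, -43.9°; ω = 500: -8.0 dB, -84.2°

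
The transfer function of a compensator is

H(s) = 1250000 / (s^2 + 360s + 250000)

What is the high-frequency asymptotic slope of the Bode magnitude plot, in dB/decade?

-40 dB/decade

Each pole contributes −20 dB/decade at high frequency; each zero contributes +20 dB/decade.
Net: 0 zero(s) − 2 pole(s) → -40 dB/decade.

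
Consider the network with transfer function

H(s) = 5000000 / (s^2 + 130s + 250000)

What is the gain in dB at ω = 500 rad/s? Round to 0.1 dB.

37.7 dB

At s = jω = j500:
quadratic: (j500)² + 130·j500 + 250000 = 0 + j65000 → |·| ≈ 65000, ∠ ≈ 90.00°
|H| = 5000000 / 65000 ≈ 76.923
Gain = 20 log₁₀(76.923) ≈ 37.72 dB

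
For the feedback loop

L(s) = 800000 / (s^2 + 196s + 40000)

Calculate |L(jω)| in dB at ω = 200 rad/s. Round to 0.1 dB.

At s = jω = j200:
quadratic: (j200)² + 196·j200 + 40000 = 0 + j39200 → |·| ≈ 39200, ∠ ≈ 90.00°
|L| = 800000 / 39200 ≈ 20.408
Gain = 20 log₁₀(20.408) ≈ 26.20 dB

26.2 dB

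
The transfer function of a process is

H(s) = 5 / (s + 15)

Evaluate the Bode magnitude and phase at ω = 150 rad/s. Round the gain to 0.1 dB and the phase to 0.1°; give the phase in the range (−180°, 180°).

-29.6 dB, -84.3°

Substitute s = j150:
Numerator: 5 = 5 + j0
Denominator: (j150) + 15 = 15 + j150
|N| = √(5² + 0²) ≈ 5, ∠N ≈ 0.00°
|D| = √(15² + 150²) ≈ 150.75, ∠D ≈ 84.29°
|H| = 5 / 150.75 ≈ 0.033167
Gain = 20 log₁₀(0.033167) ≈ -29.59 dB
∠H = 0.00° − 84.29° = -84.29°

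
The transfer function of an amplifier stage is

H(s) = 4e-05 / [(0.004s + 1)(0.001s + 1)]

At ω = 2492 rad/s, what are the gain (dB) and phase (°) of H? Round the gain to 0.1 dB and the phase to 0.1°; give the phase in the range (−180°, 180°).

At ω = 2492 rad/s:
pole (1 + j2492·0.004) = 1 + j9.968 → |·| ≈ 10.018, ∠ ≈ 84.27°
pole (1 + j2492·0.001) = 1 + j2.492 → |·| ≈ 2.6852, ∠ ≈ 68.14°
|H| = 4e-05 · 1 / (10.018 · 2.6852) ≈ 1.487e-06
Gain = 20 log₁₀(1.487e-06) ≈ -116.55 dB
∠H = (0°) − (84.27° + 68.14°) = -152.41°

-116.6 dB, -152.4°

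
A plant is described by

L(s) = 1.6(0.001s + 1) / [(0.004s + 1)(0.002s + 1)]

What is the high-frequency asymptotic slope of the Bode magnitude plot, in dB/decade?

Each pole contributes −20 dB/decade at high frequency; each zero contributes +20 dB/decade.
Net: 1 zero(s) − 2 pole(s) → -20 dB/decade.

-20 dB/decade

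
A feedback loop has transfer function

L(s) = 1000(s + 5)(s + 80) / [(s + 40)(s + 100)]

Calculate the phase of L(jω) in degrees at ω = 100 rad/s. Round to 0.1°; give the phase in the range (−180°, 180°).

25.3°

At s = jω = j100:
zero (s+5): 5 + j100 → |·| = √(5²+100²) = √10025 ≈ 100.12, ∠ = arctan(100/5) ≈ 87.14°
zero (s+80): 80 + j100 → |·| = √(80²+100²) = √16400 ≈ 128.06, ∠ = arctan(100/80) ≈ 51.34°
pole (s+40): 40 + j100 → |·| = √(40²+100²) = √11600 ≈ 107.7, ∠ = arctan(100/40) ≈ 68.20°
pole (s+100): 100 + j100 → |·| = √(100²+100²) = √20000 ≈ 141.42, ∠ = arctan(100/100) ≈ 45.00°
∠L = 138.48° − 113.20° = 25.28°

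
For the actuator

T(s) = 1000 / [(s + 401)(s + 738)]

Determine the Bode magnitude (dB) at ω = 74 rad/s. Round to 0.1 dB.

-49.6 dB

At s = jω = j74:
pole (s+401): 401 + j74 → |·| = √(401²+74²) = √166277 ≈ 407.77, ∠ = arctan(74/401) ≈ 10.46°
pole (s+738): 738 + j74 → |·| = √(738²+74²) = √550120 ≈ 741.7, ∠ = arctan(74/738) ≈ 5.73°
|T| = 1000 / 3.0244e+05 ≈ 0.0033064
Gain = 20 log₁₀(0.0033064) ≈ -49.61 dB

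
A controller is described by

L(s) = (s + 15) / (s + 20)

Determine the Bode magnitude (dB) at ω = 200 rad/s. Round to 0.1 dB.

-0.0 dB

Substitute s = j200:
Numerator: (j200) + 15 = 15 + j200
Denominator: (j200) + 20 = 20 + j200
|N| = √(15² + 200²) ≈ 200.56, ∠N ≈ 85.71°
|D| = √(20² + 200²) ≈ 201, ∠D ≈ 84.29°
|L| = 200.56 / 201 ≈ 0.99781
Gain = 20 log₁₀(0.99781) ≈ -0.02 dB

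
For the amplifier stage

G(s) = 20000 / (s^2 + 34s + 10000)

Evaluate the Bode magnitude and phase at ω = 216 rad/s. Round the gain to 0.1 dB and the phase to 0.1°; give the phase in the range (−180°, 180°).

At s = jω = j216:
quadratic: (j216)² + 34·j216 + 10000 = -36656 + j7344 → |·| ≈ 37384, ∠ ≈ 168.67°
|G| = 20000 / 37384 ≈ 0.53499
Gain = 20 log₁₀(0.53499) ≈ -5.43 dB
∠G = 0.00° − 168.67° = -168.67°

-5.4 dB, -168.7°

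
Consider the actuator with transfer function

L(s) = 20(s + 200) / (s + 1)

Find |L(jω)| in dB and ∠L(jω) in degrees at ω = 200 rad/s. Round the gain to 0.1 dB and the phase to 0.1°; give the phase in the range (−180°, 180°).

At s = jω = j200:
zero (s+200): 200 + j200 → |·| = √(200²+200²) = √80000 ≈ 282.84, ∠ = arctan(200/200) ≈ 45.00°
pole (s+1): 1 + j200 → |·| = √(1²+200²) = √40001 ≈ 200, ∠ = arctan(200/1) ≈ 89.71°
|L| = 20 · 282.84 / 200 ≈ 28.284
Gain = 20 log₁₀(28.284) ≈ 29.03 dB
∠L = 45.00° − 89.71° = -44.71°

29.0 dB, -44.7°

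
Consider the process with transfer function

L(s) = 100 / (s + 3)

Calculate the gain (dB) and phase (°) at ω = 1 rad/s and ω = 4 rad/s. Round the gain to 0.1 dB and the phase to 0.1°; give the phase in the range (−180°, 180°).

Substitute s = j1:
Numerator: 100 = 100 + j0
Denominator: (j1) + 3 = 3 + j1
|N| = √(100² + 0²) ≈ 100, ∠N ≈ 0.00°
|D| = √(3² + 1²) ≈ 3.1623, ∠D ≈ 18.43°
|L| = 100 / 3.1623 ≈ 31.623
Gain = 20 log₁₀(31.623) ≈ 30.00 dB
∠L = 0.00° − 18.43° = -18.43°

Substitute s = j4:
Numerator: 100 = 100 + j0
Denominator: (j4) + 3 = 3 + j4
|N| = √(100² + 0²) ≈ 100, ∠N ≈ 0.00°
|D| = √(3² + 4²) ≈ 5, ∠D ≈ 53.13°
|L| = 100 / 5 ≈ 20
Gain = 20 log₁₀(20) ≈ 26.02 dB
∠L = 0.00° − 53.13° = -53.13°

ω = 1: 30.0 dB, -18.4°; ω = 4: 26.0 dB, -53.1°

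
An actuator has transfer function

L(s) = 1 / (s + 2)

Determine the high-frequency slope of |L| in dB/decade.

Each pole contributes −20 dB/decade at high frequency; each zero contributes +20 dB/decade.
Net: 0 zero(s) − 1 pole(s) → -20 dB/decade.

-20 dB/decade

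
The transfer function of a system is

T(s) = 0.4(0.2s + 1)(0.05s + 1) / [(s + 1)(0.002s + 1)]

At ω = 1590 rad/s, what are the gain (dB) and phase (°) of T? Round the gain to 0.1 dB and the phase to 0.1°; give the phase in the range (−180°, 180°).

5.6 dB, 16.6°

At ω = 1590 rad/s:
zero (1 + j1590·0.2) = 1 + j318 → |·| ≈ 318, ∠ ≈ 89.82°
zero (1 + j1590·0.05) = 1 + j79.5 → |·| ≈ 79.506, ∠ ≈ 89.28°
pole (1 + j1590·1) = 1 + j1590 → |·| ≈ 1590, ∠ ≈ 89.96°
pole (1 + j1590·0.002) = 1 + j3.18 → |·| ≈ 3.3335, ∠ ≈ 72.54°
|T| = 0.4 · 318 · 79.506 / (1590 · 3.3335) ≈ 1.908
Gain = 20 log₁₀(1.908) ≈ 5.61 dB
∠T = (89.82° + 89.28°) − (89.96° + 72.54°) = 16.60°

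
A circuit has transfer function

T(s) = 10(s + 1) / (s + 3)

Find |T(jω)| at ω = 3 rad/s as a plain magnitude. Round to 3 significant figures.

7.45

At s = jω = j3:
zero (s+1): 1 + j3 → |·| = √(1²+3²) = √10 ≈ 3.1623, ∠ = arctan(3/1) ≈ 71.57°
pole (s+3): 3 + j3 → |·| = √(3²+3²) = √18 ≈ 4.2426, ∠ = arctan(3/3) ≈ 45.00°
|T| = 10 · 3.1623 / 4.2426 ≈ 7.4537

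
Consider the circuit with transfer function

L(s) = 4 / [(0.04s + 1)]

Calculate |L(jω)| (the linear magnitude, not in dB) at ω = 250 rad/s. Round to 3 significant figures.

At ω = 250 rad/s:
pole (1 + j250·0.04) = 1 + j10 → |·| ≈ 10.05, ∠ ≈ 84.29°
|L| = 4 · 1 / (10.05) ≈ 0.39801

0.398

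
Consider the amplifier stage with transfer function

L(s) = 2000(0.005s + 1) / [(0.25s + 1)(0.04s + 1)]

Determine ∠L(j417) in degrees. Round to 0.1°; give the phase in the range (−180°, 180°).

-111.6°

At ω = 417 rad/s:
zero (1 + j417·0.005) = 1 + j2.085 → |·| ≈ 2.3124, ∠ ≈ 64.38°
pole (1 + j417·0.25) = 1 + j104.25 → |·| ≈ 104.25, ∠ ≈ 89.45°
pole (1 + j417·0.04) = 1 + j16.68 → |·| ≈ 16.71, ∠ ≈ 86.57°
∠L = (64.38°) − (89.45° + 86.57°) = -111.64°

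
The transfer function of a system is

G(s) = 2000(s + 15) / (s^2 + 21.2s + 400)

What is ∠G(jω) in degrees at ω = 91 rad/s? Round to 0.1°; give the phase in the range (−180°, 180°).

-85.6°

At s = jω = j91:
zero (s+15): 15 + j91 → |·| = √(15²+91²) = √8506 ≈ 92.228, ∠ = arctan(91/15) ≈ 80.64°
quadratic: (j91)² + 21.2·j91 + 400 = -7881 + j1929.2 → |·| ≈ 8113.7, ∠ ≈ 166.24°
∠G = 80.64° − 166.24° = -85.60°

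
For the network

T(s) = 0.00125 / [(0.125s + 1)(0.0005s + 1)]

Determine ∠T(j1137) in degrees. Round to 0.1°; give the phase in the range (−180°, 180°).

-119.2°

At ω = 1137 rad/s:
pole (1 + j1137·0.125) = 1 + j142.125 → |·| ≈ 142.13, ∠ ≈ 89.60°
pole (1 + j1137·0.0005) = 1 + j0.5685 → |·| ≈ 1.1503, ∠ ≈ 29.62°
∠T = (0°) − (89.60° + 29.62°) = -119.22°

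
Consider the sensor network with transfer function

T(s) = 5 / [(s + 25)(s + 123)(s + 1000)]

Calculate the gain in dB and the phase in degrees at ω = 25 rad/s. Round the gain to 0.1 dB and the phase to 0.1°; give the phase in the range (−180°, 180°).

-119.0 dB, -57.9°

At s = jω = j25:
pole (s+25): 25 + j25 → |·| = √(25²+25²) = √1250 ≈ 35.355, ∠ = arctan(25/25) ≈ 45.00°
pole (s+123): 123 + j25 → |·| = √(123²+25²) = √15754 ≈ 125.51, ∠ = arctan(25/123) ≈ 11.49°
pole (s+1000): 1000 + j25 → |·| = √(1000²+25²) = √1000625 ≈ 1000.3, ∠ = arctan(25/1000) ≈ 1.43°
|T| = 5 / 4.4387e+06 ≈ 1.1265e-06
Gain = 20 log₁₀(1.1265e-06) ≈ -118.97 dB
∠T = 0.00° − 57.92° = -57.92°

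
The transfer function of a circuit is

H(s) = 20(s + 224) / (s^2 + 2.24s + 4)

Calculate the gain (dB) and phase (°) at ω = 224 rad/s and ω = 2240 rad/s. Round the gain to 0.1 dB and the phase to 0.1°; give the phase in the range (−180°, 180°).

ω = 224: -18.0 dB, -134.4°; ω = 2240: -40.9 dB, -95.7°

At s = jω = j224:
zero (s+224): 224 + j224 → |·| = √(224²+224²) = √100352 ≈ 316.78, ∠ = arctan(224/224) ≈ 45.00°
quadratic: (j224)² + 2.24·j224 + 4 = -50172 + j501.76 → |·| ≈ 50175, ∠ ≈ 179.43°
|H| = 20 · 316.78 / 50175 ≈ 0.12627
Gain = 20 log₁₀(0.12627) ≈ -17.97 dB
∠H = 45.00° − 179.43° = -134.43°

At s = jω = j2240:
zero (s+224): 224 + j2240 → |·| = √(224²+2240²) = √5067776 ≈ 2251.2, ∠ = arctan(2240/224) ≈ 84.29°
quadratic: (j2240)² + 2.24·j2240 + 4 = -5017596 + j5017.6 → |·| ≈ 5.0176e+06, ∠ ≈ 179.94°
|H| = 20 · 2251.2 / 5.0176e+06 ≈ 0.0089732
Gain = 20 log₁₀(0.0089732) ≈ -40.94 dB
∠H = 84.29° − 179.94° = -95.65°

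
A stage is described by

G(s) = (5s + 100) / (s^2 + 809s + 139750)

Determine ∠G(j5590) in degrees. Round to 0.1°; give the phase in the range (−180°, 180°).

-81.9°

Substitute s = j5590:
Numerator: 5(j5590) + 100 = 100 + j27950
Denominator: (j5590)^2 + 809(j5590) + 139750 = -31108350 + j4522310
|N| = √(100² + 27950²) ≈ 27950, ∠N ≈ 89.80°
|D| = √(31108350² + 4522310²) ≈ 3.1435e+07, ∠D ≈ 171.73°
∠G = 89.80° − 171.73° = -81.93°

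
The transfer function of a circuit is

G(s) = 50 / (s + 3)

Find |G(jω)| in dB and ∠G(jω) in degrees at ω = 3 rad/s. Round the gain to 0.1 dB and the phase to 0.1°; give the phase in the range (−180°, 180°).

21.4 dB, -45.0°

Substitute s = j3:
Numerator: 50 = 50 + j0
Denominator: (j3) + 3 = 3 + j3
|N| = √(50² + 0²) ≈ 50, ∠N ≈ 0.00°
|D| = √(3² + 3²) ≈ 4.2426, ∠D ≈ 45.00°
|G| = 50 / 4.2426 ≈ 11.785
Gain = 20 log₁₀(11.785) ≈ 21.43 dB
∠G = 0.00° − 45.00° = -45.00°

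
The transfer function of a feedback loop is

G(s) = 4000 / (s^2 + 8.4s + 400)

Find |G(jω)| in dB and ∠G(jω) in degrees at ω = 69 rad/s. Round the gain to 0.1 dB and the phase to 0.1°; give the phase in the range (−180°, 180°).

-0.8 dB, -172.4°

At s = jω = j69:
quadratic: (j69)² + 8.4·j69 + 400 = -4361 + j579.6 → |·| ≈ 4399.3, ∠ ≈ 172.43°
|G| = 4000 / 4399.3 ≈ 0.90924
Gain = 20 log₁₀(0.90924) ≈ -0.83 dB
∠G = 0.00° − 172.43° = -172.43°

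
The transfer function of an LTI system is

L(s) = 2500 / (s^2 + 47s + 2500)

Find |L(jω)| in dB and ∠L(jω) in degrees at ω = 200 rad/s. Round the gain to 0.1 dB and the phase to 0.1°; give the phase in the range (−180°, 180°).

-23.8 dB, -165.9°

At s = jω = j200:
quadratic: (j200)² + 47·j200 + 2500 = -37500 + j9400 → |·| ≈ 38660, ∠ ≈ 165.93°
|L| = 2500 / 38660 ≈ 0.064666
Gain = 20 log₁₀(0.064666) ≈ -23.79 dB
∠L = 0.00° − 165.93° = -165.93°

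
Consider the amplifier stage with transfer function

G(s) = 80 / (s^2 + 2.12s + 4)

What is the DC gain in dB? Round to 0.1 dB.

G(0) = 80 / 4 = 20
20 log₁₀(20) ≈ 26.02 dB

26.0 dB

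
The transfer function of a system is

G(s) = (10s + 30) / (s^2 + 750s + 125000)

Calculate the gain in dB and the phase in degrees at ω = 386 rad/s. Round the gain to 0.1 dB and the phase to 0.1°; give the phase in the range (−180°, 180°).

Substitute s = j386:
Numerator: 10(j386) + 30 = 30 + j3860
Denominator: (j386)^2 + 750(j386) + 125000 = -23996 + j289500
|N| = √(30² + 3860²) ≈ 3860.1, ∠N ≈ 89.55°
|D| = √(23996² + 289500²) ≈ 2.9049e+05, ∠D ≈ 94.74°
|G| = 3860.1 / 2.9049e+05 ≈ 0.013288
Gain = 20 log₁₀(0.013288) ≈ -37.53 dB
∠G = 89.55° − 94.74° = -5.19°

-37.5 dB, -5.2°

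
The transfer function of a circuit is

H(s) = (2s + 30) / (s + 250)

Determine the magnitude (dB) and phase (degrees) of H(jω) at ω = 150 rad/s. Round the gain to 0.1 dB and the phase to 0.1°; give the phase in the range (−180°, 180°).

0.3 dB, 53.3°

Substitute s = j150:
Numerator: 2(j150) + 30 = 30 + j300
Denominator: (j150) + 250 = 250 + j150
|N| = √(30² + 300²) ≈ 301.5, ∠N ≈ 84.29°
|D| = √(250² + 150²) ≈ 291.55, ∠D ≈ 30.96°
|H| = 301.5 / 291.55 ≈ 1.0341
Gain = 20 log₁₀(1.0341) ≈ 0.29 dB
∠H = 84.29° − 30.96° = 53.33°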